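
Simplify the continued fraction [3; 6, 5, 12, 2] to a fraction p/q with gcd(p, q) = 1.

a_0 = 3: 3/1
a_1 = 6: 19/6
a_2 = 5: 98/31
a_3 = 12: 1195/378
a_4 = 2: 2488/787

2488/787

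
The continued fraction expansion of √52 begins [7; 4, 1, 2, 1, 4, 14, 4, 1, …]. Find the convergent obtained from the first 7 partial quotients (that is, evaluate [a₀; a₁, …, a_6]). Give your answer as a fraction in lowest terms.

Start with 14.
4 + 1/(14/1) = 4 + 1/14 = 57/14
1 + 1/(57/14) = 1 + 14/57 = 71/57
2 + 1/(71/57) = 2 + 57/71 = 199/71
1 + 1/(199/71) = 1 + 71/199 = 270/199
4 + 1/(270/199) = 4 + 199/270 = 1279/270
7 + 1/(1279/270) = 7 + 270/1279 = 9223/1279

9223/1279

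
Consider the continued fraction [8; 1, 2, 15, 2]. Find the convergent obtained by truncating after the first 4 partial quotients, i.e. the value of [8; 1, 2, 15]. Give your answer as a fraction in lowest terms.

399/46

a_0 = 8: 8/1
a_1 = 1: 9/1
a_2 = 2: 26/3
a_3 = 15: 399/46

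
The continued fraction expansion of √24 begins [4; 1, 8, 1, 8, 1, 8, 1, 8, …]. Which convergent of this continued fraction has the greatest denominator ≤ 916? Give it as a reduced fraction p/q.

4316/881

a_0 = 4: 4/1  (≤ bound)
a_1 = 1: 5/1  (≤ bound)
a_2 = 8: 44/9  (≤ bound)
a_3 = 1: 49/10  (≤ bound)
a_4 = 8: 436/89  (≤ bound)
a_5 = 1: 485/99  (≤ bound)
a_6 = 8: 4316/881  (≤ bound)
a_7 = 1: 4801/980  (> 916, stop)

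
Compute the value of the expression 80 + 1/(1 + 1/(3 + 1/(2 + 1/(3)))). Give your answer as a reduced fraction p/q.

Work from the innermost term outward:
Start with 3.
2 + 1/(3/1) = 2 + 1/3 = 7/3
3 + 1/(7/3) = 3 + 3/7 = 24/7
1 + 1/(24/7) = 1 + 7/24 = 31/24
80 + 1/(31/24) = 80 + 24/31 = 2504/31

2504/31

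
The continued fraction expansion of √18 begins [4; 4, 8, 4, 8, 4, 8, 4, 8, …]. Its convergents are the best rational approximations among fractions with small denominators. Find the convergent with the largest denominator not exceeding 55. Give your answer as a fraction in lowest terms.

a_0 = 4: 4/1  (≤ bound)
a_1 = 4: 17/4  (≤ bound)
a_2 = 8: 140/33  (≤ bound)
a_3 = 4: 577/136  (> 55, stop)

140/33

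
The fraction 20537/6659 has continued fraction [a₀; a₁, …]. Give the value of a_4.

Apply division with remainder until the remainder is 0:
20537 ÷ 6659 → quotient 3, remainder 560
6659 ÷ 560 → quotient 11, remainder 499
560 ÷ 499 → quotient 1, remainder 61
499 ÷ 61 → quotient 8, remainder 11
61 ÷ 11 → quotient 5, remainder 6

5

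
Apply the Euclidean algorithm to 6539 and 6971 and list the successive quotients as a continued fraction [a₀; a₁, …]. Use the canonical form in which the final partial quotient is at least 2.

6539 = 0·6971 + 6539, so a_0 = 0
6971 = 1·6539 + 432, so a_1 = 1
6539 = 15·432 + 59, so a_2 = 15
432 = 7·59 + 19, so a_3 = 7
59 = 3·19 + 2, so a_4 = 3
19 = 9·2 + 1, so a_5 = 9
2 = 2·1 + 0, so a_6 = 2

[0; 1, 15, 7, 3, 9, 2]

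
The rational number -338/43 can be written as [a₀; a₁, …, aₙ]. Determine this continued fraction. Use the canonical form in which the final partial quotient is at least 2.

Apply division with remainder until the remainder is 0:
⌊-338/43⌋ = -8, remainder 6
⌊43/6⌋ = 7, remainder 1
⌊6/1⌋ = 6, remainder 0

[-8; 7, 6]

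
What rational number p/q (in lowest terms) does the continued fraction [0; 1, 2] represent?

Start with 2.
1 + 1/(2/1) = 1 + 1/2 = 3/2
0 + 1/(3/2) = 0 + 2/3 = 2/3

2/3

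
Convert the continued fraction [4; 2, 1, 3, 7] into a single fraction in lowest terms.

a_0 = 4: 4/1
a_1 = 2: 9/2
a_2 = 1: 13/3
a_3 = 3: 48/11
a_4 = 7: 349/80

349/80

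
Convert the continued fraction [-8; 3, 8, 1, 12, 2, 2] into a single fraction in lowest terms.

-14290/1861

Start with 2.
2 + 1/(2/1) = 2 + 1/2 = 5/2
12 + 1/(5/2) = 12 + 2/5 = 62/5
1 + 1/(62/5) = 1 + 5/62 = 67/62
8 + 1/(67/62) = 8 + 62/67 = 598/67
3 + 1/(598/67) = 3 + 67/598 = 1861/598
-8 + 1/(1861/598) = -8 + 598/1861 = -14290/1861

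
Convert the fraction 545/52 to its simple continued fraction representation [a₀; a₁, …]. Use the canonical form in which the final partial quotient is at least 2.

545 = 10·52 + 25, so a_0 = 10
52 = 2·25 + 2, so a_1 = 2
25 = 12·2 + 1, so a_2 = 12
2 = 2·1 + 0, so a_3 = 2

[10; 2, 12, 2]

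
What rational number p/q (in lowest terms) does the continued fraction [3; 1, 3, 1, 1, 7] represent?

257/68

Start with 7.
1 + 1/(7/1) = 1 + 1/7 = 8/7
1 + 1/(8/7) = 1 + 7/8 = 15/8
3 + 1/(15/8) = 3 + 8/15 = 53/15
1 + 1/(53/15) = 1 + 15/53 = 68/53
3 + 1/(68/53) = 3 + 53/68 = 257/68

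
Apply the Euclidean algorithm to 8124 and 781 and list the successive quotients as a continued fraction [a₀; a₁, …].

Repeatedly divide and take the remainder:
8124 ÷ 781 → quotient 10, remainder 314
781 ÷ 314 → quotient 2, remainder 153
314 ÷ 153 → quotient 2, remainder 8
153 ÷ 8 → quotient 19, remainder 1
8 ÷ 1 → quotient 8, remainder 0

[10; 2, 2, 19, 8]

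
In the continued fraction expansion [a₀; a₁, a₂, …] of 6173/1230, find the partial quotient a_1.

53

6173 = 5·1230 + 23, so a_0 = 5
1230 = 53·23 + 11, so a_1 = 53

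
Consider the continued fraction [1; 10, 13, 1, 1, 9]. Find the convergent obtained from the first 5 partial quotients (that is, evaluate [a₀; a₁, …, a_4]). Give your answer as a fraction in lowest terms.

299/272

Collapse the nested fraction from the inside out:
Start with 1.
1 + 1/(1/1) = 1 + 1/1 = 2/1
13 + 1/(2/1) = 13 + 1/2 = 27/2
10 + 1/(27/2) = 10 + 2/27 = 272/27
1 + 1/(272/27) = 1 + 27/272 = 299/272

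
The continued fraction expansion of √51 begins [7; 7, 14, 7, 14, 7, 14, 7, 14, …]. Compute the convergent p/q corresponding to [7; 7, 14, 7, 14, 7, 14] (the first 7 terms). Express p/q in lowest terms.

a_0 = 7: 7/1
a_1 = 7: 50/7
a_2 = 14: 707/99
a_3 = 7: 4999/700
a_4 = 14: 70693/9899
a_5 = 7: 499850/69993
a_6 = 14: 7068593/989801

7068593/989801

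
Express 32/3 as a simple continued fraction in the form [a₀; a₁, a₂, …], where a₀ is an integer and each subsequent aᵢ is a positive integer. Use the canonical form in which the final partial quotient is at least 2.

⌊32/3⌋ = 10, remainder 2
⌊3/2⌋ = 1, remainder 1
⌊2/1⌋ = 2, remainder 0

[10; 1, 2]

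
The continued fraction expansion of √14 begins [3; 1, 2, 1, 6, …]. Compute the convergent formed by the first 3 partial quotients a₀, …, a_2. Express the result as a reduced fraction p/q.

Start with 2.
1 + 1/(2/1) = 1 + 1/2 = 3/2
3 + 1/(3/2) = 3 + 2/3 = 11/3

11/3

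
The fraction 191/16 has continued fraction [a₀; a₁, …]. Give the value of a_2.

15

191 = 11·16 + 15, so a_0 = 11
16 = 1·15 + 1, so a_1 = 1
15 = 15·1 + 0, so a_2 = 15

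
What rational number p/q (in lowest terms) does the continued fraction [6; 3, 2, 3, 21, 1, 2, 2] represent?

23260/3697

a_0 = 6: 6/1
a_1 = 3: 19/3
a_2 = 2: 44/7
a_3 = 3: 151/24
a_4 = 21: 3215/511
a_5 = 1: 3366/535
a_6 = 2: 9947/1581
a_7 = 2: 23260/3697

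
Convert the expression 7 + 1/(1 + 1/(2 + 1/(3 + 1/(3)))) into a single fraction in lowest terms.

Use the convergent recurrence hₖ = aₖ·hₖ₋₁ + hₖ₋₂ (and likewise for the denominators kₖ):
a_0 = 7: 7/1
a_1 = 1: 8/1
a_2 = 2: 23/3
a_3 = 3: 77/10
a_4 = 3: 254/33

254/33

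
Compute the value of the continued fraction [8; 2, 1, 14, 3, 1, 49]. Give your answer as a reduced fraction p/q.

a_0 = 8: 8/1
a_1 = 2: 17/2
a_2 = 1: 25/3
a_3 = 14: 367/44
a_4 = 3: 1126/135
a_5 = 1: 1493/179
a_6 = 49: 74283/8906

74283/8906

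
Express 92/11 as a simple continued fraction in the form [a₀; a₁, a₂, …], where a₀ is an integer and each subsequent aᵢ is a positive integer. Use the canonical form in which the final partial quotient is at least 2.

[8; 2, 1, 3]

92 ÷ 11 → quotient 8, remainder 4
11 ÷ 4 → quotient 2, remainder 3
4 ÷ 3 → quotient 1, remainder 1
3 ÷ 1 → quotient 3, remainder 0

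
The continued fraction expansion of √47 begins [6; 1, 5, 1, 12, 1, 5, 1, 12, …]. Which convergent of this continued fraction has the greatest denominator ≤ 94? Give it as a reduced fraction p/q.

List convergents until the denominator exceeds the bound:
a_0 = 6: 6/1  (≤ bound)
a_1 = 1: 7/1  (≤ bound)
a_2 = 5: 41/6  (≤ bound)
a_3 = 1: 48/7  (≤ bound)
a_4 = 12: 617/90  (≤ bound)
a_5 = 1: 665/97  (> 94, stop)

617/90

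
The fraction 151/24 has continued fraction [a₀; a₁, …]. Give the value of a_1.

3

⌊151/24⌋ = 6, remainder 7
⌊24/7⌋ = 3, remainder 3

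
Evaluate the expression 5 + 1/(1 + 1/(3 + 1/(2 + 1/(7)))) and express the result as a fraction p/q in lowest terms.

387/67

a_0 = 5: 5/1
a_1 = 1: 6/1
a_2 = 3: 23/4
a_3 = 2: 52/9
a_4 = 7: 387/67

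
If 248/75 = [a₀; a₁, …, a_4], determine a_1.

⌊248/75⌋ = 3, remainder 23
⌊75/23⌋ = 3, remainder 6

3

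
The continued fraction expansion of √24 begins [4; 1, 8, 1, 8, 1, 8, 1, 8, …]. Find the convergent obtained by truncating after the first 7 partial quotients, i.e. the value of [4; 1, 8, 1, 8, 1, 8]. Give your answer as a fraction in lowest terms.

4316/881

Compute successive convergents:
a_0 = 4: 4/1
a_1 = 1: 5/1
a_2 = 8: 44/9
a_3 = 1: 49/10
a_4 = 8: 436/89
a_5 = 1: 485/99
a_6 = 8: 4316/881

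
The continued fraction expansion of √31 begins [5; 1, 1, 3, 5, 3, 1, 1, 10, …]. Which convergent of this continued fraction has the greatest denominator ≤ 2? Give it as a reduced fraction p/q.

11/2

a_0 = 5: 5/1  (≤ bound)
a_1 = 1: 6/1  (≤ bound)
a_2 = 1: 11/2  (≤ bound)
a_3 = 3: 39/7  (> 2, stop)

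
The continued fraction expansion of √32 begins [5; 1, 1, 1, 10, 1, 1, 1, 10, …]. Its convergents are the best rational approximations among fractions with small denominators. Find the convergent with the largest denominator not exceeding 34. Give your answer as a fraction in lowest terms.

181/32

List convergents until the denominator exceeds the bound:
a_0 = 5: 5/1  (≤ bound)
a_1 = 1: 6/1  (≤ bound)
a_2 = 1: 11/2  (≤ bound)
a_3 = 1: 17/3  (≤ bound)
a_4 = 10: 181/32  (≤ bound)
a_5 = 1: 198/35  (> 34, stop)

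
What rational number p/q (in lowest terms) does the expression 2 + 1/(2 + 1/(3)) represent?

17/7

Starting at the tail and folding back:
Start with 3.
2 + 1/(3/1) = 2 + 1/3 = 7/3
2 + 1/(7/3) = 2 + 3/7 = 17/7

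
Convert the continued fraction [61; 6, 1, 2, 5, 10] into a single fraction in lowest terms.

a_0 = 61: 61/1
a_1 = 6: 367/6
a_2 = 1: 428/7
a_3 = 2: 1223/20
a_4 = 5: 6543/107
a_5 = 10: 66653/1090

66653/1090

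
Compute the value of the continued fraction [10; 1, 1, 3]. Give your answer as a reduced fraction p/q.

Use the convergent recurrence hₖ = aₖ·hₖ₋₁ + hₖ₋₂ (and likewise for the denominators kₖ):
a_0 = 10: 10/1
a_1 = 1: 11/1
a_2 = 1: 21/2
a_3 = 3: 74/7

74/7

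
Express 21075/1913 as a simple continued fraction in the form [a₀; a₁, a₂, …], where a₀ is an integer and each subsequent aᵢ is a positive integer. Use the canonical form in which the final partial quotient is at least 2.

⌊21075/1913⌋ = 11, remainder 32
⌊1913/32⌋ = 59, remainder 25
⌊32/25⌋ = 1, remainder 7
⌊25/7⌋ = 3, remainder 4
⌊7/4⌋ = 1, remainder 3
⌊4/3⌋ = 1, remainder 1
⌊3/1⌋ = 3, remainder 0

[11; 59, 1, 3, 1, 1, 3]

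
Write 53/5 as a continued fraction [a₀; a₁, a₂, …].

Repeatedly divide and take the remainder:
53 ÷ 5 → quotient 10, remainder 3
5 ÷ 3 → quotient 1, remainder 2
3 ÷ 2 → quotient 1, remainder 1
2 ÷ 1 → quotient 2, remainder 0

[10; 1, 1, 2]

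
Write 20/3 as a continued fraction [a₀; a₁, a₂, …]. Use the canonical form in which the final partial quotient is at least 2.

[6; 1, 2]

20 = 6·3 + 2, so a_0 = 6
3 = 1·2 + 1, so a_1 = 1
2 = 2·1 + 0, so a_2 = 2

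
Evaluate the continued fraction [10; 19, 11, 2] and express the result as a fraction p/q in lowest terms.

Work from the innermost term outward:
Start with 2.
11 + 1/(2/1) = 11 + 1/2 = 23/2
19 + 1/(23/2) = 19 + 2/23 = 439/23
10 + 1/(439/23) = 10 + 23/439 = 4413/439

4413/439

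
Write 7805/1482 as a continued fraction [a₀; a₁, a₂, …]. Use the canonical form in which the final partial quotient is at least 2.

[5; 3, 1, 3, 32, 1, 2]

⌊7805/1482⌋ = 5, remainder 395
⌊1482/395⌋ = 3, remainder 297
⌊395/297⌋ = 1, remainder 98
⌊297/98⌋ = 3, remainder 3
⌊98/3⌋ = 32, remainder 2
⌊3/2⌋ = 1, remainder 1
⌊2/1⌋ = 2, remainder 0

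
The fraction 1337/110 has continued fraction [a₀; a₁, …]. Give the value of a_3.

1337 = 12·110 + 17, so a_0 = 12
110 = 6·17 + 8, so a_1 = 6
17 = 2·8 + 1, so a_2 = 2
8 = 8·1 + 0, so a_3 = 8

8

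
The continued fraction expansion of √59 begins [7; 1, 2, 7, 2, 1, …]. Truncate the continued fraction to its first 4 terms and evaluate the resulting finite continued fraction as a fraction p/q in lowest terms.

Collapse the nested fraction from the inside out:
Start with 7.
2 + 1/(7/1) = 2 + 1/7 = 15/7
1 + 1/(15/7) = 1 + 7/15 = 22/15
7 + 1/(22/15) = 7 + 15/22 = 169/22

169/22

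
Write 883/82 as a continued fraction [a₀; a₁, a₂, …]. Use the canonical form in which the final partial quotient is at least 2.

[10; 1, 3, 3, 6]

883 ÷ 82 → quotient 10, remainder 63
82 ÷ 63 → quotient 1, remainder 19
63 ÷ 19 → quotient 3, remainder 6
19 ÷ 6 → quotient 3, remainder 1
6 ÷ 1 → quotient 6, remainder 0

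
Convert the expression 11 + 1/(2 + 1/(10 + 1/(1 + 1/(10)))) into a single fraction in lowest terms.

Start with 10.
1 + 1/(10/1) = 1 + 1/10 = 11/10
10 + 1/(11/10) = 10 + 10/11 = 120/11
2 + 1/(120/11) = 2 + 11/120 = 251/120
11 + 1/(251/120) = 11 + 120/251 = 2881/251

2881/251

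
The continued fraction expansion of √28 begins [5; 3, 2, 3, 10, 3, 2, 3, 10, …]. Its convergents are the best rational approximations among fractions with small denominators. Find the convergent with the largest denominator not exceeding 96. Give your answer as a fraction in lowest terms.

List convergents until the denominator exceeds the bound:
a_0 = 5: 5/1  (≤ bound)
a_1 = 3: 16/3  (≤ bound)
a_2 = 2: 37/7  (≤ bound)
a_3 = 3: 127/24  (≤ bound)
a_4 = 10: 1307/247  (> 96, stop)

127/24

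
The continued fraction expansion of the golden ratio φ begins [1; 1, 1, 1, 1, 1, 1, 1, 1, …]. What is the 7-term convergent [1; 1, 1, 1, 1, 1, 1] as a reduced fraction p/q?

Build up convergents one term at a time:
a_0 = 1: 1/1
a_1 = 1: 2/1
a_2 = 1: 3/2
a_3 = 1: 5/3
a_4 = 1: 8/5
a_5 = 1: 13/8
a_6 = 1: 21/13

21/13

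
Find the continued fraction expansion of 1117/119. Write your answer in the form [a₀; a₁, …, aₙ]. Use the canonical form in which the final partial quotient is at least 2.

[9; 2, 1, 1, 2, 2, 1, 2]

1117 = 9·119 + 46, so a_0 = 9
119 = 2·46 + 27, so a_1 = 2
46 = 1·27 + 19, so a_2 = 1
27 = 1·19 + 8, so a_3 = 1
19 = 2·8 + 3, so a_4 = 2
8 = 2·3 + 2, so a_5 = 2
3 = 1·2 + 1, so a_6 = 1
2 = 2·1 + 0, so a_7 = 2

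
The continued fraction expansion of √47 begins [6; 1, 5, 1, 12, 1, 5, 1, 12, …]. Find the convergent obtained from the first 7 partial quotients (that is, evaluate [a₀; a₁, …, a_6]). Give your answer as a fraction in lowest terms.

3942/575

a_0 = 6: 6/1
a_1 = 1: 7/1
a_2 = 5: 41/6
a_3 = 1: 48/7
a_4 = 12: 617/90
a_5 = 1: 665/97
a_6 = 5: 3942/575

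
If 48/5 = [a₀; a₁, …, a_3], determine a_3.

2

48 = 9·5 + 3, so a_0 = 9
5 = 1·3 + 2, so a_1 = 1
3 = 1·2 + 1, so a_2 = 1
2 = 2·1 + 0, so a_3 = 2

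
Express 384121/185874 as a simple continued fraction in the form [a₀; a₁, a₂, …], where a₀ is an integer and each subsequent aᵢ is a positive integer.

Run the Euclidean algorithm, recording each quotient:
384121 = 2·185874 + 12373, so a_0 = 2
185874 = 15·12373 + 279, so a_1 = 15
12373 = 44·279 + 97, so a_2 = 44
279 = 2·97 + 85, so a_3 = 2
97 = 1·85 + 12, so a_4 = 1
85 = 7·12 + 1, so a_5 = 7
12 = 12·1 + 0, so a_6 = 12

[2; 15, 44, 2, 1, 7, 12]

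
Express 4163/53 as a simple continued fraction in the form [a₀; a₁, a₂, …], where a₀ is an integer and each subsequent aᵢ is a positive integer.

⌊4163/53⌋ = 78, remainder 29
⌊53/29⌋ = 1, remainder 24
⌊29/24⌋ = 1, remainder 5
⌊24/5⌋ = 4, remainder 4
⌊5/4⌋ = 1, remainder 1
⌊4/1⌋ = 4, remainder 0

[78; 1, 1, 4, 1, 4]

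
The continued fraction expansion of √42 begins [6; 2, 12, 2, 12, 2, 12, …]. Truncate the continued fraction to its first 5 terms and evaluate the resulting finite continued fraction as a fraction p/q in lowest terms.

Use the convergent recurrence hₖ = aₖ·hₖ₋₁ + hₖ₋₂ (and likewise for the denominators kₖ):
a_0 = 6: 6/1
a_1 = 2: 13/2
a_2 = 12: 162/25
a_3 = 2: 337/52
a_4 = 12: 4206/649

4206/649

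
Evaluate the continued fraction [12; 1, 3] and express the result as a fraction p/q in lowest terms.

Work from the innermost term outward:
Start with 3.
1 + 1/(3/1) = 1 + 1/3 = 4/3
12 + 1/(4/3) = 12 + 3/4 = 51/4

51/4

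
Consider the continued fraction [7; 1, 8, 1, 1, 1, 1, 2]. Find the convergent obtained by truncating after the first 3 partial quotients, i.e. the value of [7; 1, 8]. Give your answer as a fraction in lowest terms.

71/9

a_0 = 7: 7/1
a_1 = 1: 8/1
a_2 = 8: 71/9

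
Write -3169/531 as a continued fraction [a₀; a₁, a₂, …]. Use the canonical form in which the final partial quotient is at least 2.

⌊-3169/531⌋ = -6, remainder 17
⌊531/17⌋ = 31, remainder 4
⌊17/4⌋ = 4, remainder 1
⌊4/1⌋ = 4, remainder 0

[-6; 31, 4, 4]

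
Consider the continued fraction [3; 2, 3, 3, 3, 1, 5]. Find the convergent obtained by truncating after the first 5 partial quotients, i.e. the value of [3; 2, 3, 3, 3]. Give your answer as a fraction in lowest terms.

Compute successive convergents:
a_0 = 3: 3/1
a_1 = 2: 7/2
a_2 = 3: 24/7
a_3 = 3: 79/23
a_4 = 3: 261/76

261/76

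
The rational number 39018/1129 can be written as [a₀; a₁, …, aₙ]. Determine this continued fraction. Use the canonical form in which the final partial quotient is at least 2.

39018 = 34·1129 + 632, so a_0 = 34
1129 = 1·632 + 497, so a_1 = 1
632 = 1·497 + 135, so a_2 = 1
497 = 3·135 + 92, so a_3 = 3
135 = 1·92 + 43, so a_4 = 1
92 = 2·43 + 6, so a_5 = 2
43 = 7·6 + 1, so a_6 = 7
6 = 6·1 + 0, so a_7 = 6

[34; 1, 1, 3, 1, 2, 7, 6]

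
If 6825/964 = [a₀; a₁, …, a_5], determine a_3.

6825 ÷ 964 → quotient 7, remainder 77
964 ÷ 77 → quotient 12, remainder 40
77 ÷ 40 → quotient 1, remainder 37
40 ÷ 37 → quotient 1, remainder 3

1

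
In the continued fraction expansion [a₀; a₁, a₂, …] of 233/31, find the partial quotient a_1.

1

233 ÷ 31 → quotient 7, remainder 16
31 ÷ 16 → quotient 1, remainder 15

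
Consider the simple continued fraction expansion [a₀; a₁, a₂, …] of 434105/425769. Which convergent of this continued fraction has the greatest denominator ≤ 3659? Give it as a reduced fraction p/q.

3437/3371

a_0 = 1: 1/1  (≤ bound)
a_1 = 51: 52/51  (≤ bound)
a_2 = 13: 677/664  (≤ bound)
a_3 = 5: 3437/3371  (≤ bound)
a_4 = 1: 4114/4035  (> 3659, stop)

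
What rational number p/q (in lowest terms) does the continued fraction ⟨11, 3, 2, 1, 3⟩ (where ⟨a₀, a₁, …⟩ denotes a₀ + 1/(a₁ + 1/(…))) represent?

a_0 = 11: 11/1
a_1 = 3: 34/3
a_2 = 2: 79/7
a_3 = 1: 113/10
a_4 = 3: 418/37

418/37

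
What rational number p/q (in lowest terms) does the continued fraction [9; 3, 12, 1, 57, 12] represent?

Starting at the tail and folding back:
Start with 12.
57 + 1/(12/1) = 57 + 1/12 = 685/12
1 + 1/(685/12) = 1 + 12/685 = 697/685
12 + 1/(697/685) = 12 + 685/697 = 9049/697
3 + 1/(9049/697) = 3 + 697/9049 = 27844/9049
9 + 1/(27844/9049) = 9 + 9049/27844 = 259645/27844

259645/27844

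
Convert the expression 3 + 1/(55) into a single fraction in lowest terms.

166/55

Starting at the tail and folding back:
Start with 55.
3 + 1/(55/1) = 3 + 1/55 = 166/55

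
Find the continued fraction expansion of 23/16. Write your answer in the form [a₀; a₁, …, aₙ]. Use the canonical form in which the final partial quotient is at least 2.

[1; 2, 3, 2]

23 ÷ 16 → quotient 1, remainder 7
16 ÷ 7 → quotient 2, remainder 2
7 ÷ 2 → quotient 3, remainder 1
2 ÷ 1 → quotient 2, remainder 0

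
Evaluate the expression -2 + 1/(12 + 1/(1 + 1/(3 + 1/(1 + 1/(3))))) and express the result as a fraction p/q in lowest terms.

-467/243

Use the convergent recurrence hₖ = aₖ·hₖ₋₁ + hₖ₋₂ (and likewise for the denominators kₖ):
a_0 = -2: -2/1
a_1 = 12: -23/12
a_2 = 1: -25/13
a_3 = 3: -98/51
a_4 = 1: -123/64
a_5 = 3: -467/243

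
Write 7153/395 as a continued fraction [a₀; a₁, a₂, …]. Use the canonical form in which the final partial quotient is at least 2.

7153 ÷ 395 → quotient 18, remainder 43
395 ÷ 43 → quotient 9, remainder 8
43 ÷ 8 → quotient 5, remainder 3
8 ÷ 3 → quotient 2, remainder 2
3 ÷ 2 → quotient 1, remainder 1
2 ÷ 1 → quotient 2, remainder 0

[18; 9, 5, 2, 1, 2]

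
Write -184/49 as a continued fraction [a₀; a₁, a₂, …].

[-4; 4, 12]

-184 ÷ 49 → quotient -4, remainder 12
49 ÷ 12 → quotient 4, remainder 1
12 ÷ 1 → quotient 12, remainder 0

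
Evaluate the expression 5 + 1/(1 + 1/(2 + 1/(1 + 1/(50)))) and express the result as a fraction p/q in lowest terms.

1167/203

a_0 = 5: 5/1
a_1 = 1: 6/1
a_2 = 2: 17/3
a_3 = 1: 23/4
a_4 = 50: 1167/203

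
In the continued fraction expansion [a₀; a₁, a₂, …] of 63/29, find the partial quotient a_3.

63 = 2·29 + 5, so a_0 = 2
29 = 5·5 + 4, so a_1 = 5
5 = 1·4 + 1, so a_2 = 1
4 = 4·1 + 0, so a_3 = 4

4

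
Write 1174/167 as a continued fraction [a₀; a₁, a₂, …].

[7; 33, 2, 2]

1174 ÷ 167 → quotient 7, remainder 5
167 ÷ 5 → quotient 33, remainder 2
5 ÷ 2 → quotient 2, remainder 1
2 ÷ 1 → quotient 2, remainder 0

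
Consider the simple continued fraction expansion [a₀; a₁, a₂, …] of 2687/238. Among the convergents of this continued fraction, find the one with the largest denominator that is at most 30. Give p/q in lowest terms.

79/7

a_0 = 11: 11/1  (≤ bound)
a_1 = 3: 34/3  (≤ bound)
a_2 = 2: 79/7  (≤ bound)
a_3 = 4: 350/31  (> 30, stop)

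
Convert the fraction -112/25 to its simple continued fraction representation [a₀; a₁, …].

Run the Euclidean algorithm, recording each quotient:
-112 ÷ 25 → quotient -5, remainder 13
25 ÷ 13 → quotient 1, remainder 12
13 ÷ 12 → quotient 1, remainder 1
12 ÷ 1 → quotient 12, remainder 0

[-5; 1, 1, 12]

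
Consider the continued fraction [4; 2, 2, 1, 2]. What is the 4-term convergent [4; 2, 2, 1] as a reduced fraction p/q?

Compute successive convergents:
a_0 = 4: 4/1
a_1 = 2: 9/2
a_2 = 2: 22/5
a_3 = 1: 31/7

31/7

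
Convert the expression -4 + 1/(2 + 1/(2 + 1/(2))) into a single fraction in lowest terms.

-43/12

Work from the innermost term outward:
Start with 2.
2 + 1/(2/1) = 2 + 1/2 = 5/2
2 + 1/(5/2) = 2 + 2/5 = 12/5
-4 + 1/(12/5) = -4 + 5/12 = -43/12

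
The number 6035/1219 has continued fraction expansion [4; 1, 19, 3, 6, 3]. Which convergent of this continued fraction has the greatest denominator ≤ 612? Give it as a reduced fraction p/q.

1911/386

a_0 = 4: 4/1  (≤ bound)
a_1 = 1: 5/1  (≤ bound)
a_2 = 19: 99/20  (≤ bound)
a_3 = 3: 302/61  (≤ bound)
a_4 = 6: 1911/386  (≤ bound)
a_5 = 3: 6035/1219  (> 612, stop)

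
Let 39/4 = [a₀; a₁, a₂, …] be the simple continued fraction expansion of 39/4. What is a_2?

3

Apply division with remainder until the remainder is 0:
39 = 9·4 + 3, so a_0 = 9
4 = 1·3 + 1, so a_1 = 1
3 = 3·1 + 0, so a_2 = 3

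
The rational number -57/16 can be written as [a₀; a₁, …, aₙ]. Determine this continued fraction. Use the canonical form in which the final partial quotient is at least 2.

[-4; 2, 3, 2]

-57 = -4·16 + 7, so a_0 = -4
16 = 2·7 + 2, so a_1 = 2
7 = 3·2 + 1, so a_2 = 3
2 = 2·1 + 0, so a_3 = 2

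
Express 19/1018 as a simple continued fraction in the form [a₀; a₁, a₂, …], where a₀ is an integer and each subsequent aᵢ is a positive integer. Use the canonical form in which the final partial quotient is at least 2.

[0; 53, 1, 1, 2, 1, 2]

Apply division with remainder until the remainder is 0:
19 ÷ 1018 → quotient 0, remainder 19
1018 ÷ 19 → quotient 53, remainder 11
19 ÷ 11 → quotient 1, remainder 8
11 ÷ 8 → quotient 1, remainder 3
8 ÷ 3 → quotient 2, remainder 2
3 ÷ 2 → quotient 1, remainder 1
2 ÷ 1 → quotient 2, remainder 0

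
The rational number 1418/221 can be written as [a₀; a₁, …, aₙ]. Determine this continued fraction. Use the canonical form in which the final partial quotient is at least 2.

[6; 2, 2, 2, 18]

1418 = 6·221 + 92, so a_0 = 6
221 = 2·92 + 37, so a_1 = 2
92 = 2·37 + 18, so a_2 = 2
37 = 2·18 + 1, so a_3 = 2
18 = 18·1 + 0, so a_4 = 18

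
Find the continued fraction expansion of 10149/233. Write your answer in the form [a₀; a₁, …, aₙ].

[43; 1, 1, 3, 1, 4, 2, 2]

10149 ÷ 233 → quotient 43, remainder 130
233 ÷ 130 → quotient 1, remainder 103
130 ÷ 103 → quotient 1, remainder 27
103 ÷ 27 → quotient 3, remainder 22
27 ÷ 22 → quotient 1, remainder 5
22 ÷ 5 → quotient 4, remainder 2
5 ÷ 2 → quotient 2, remainder 1
2 ÷ 1 → quotient 2, remainder 0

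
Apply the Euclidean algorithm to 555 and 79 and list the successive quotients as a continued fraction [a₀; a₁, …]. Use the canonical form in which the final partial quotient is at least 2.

555 ÷ 79 → quotient 7, remainder 2
79 ÷ 2 → quotient 39, remainder 1
2 ÷ 1 → quotient 2, remainder 0

[7; 39, 2]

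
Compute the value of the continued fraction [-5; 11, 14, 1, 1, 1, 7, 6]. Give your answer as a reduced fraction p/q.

-112269/22867

Work from the innermost term outward:
Start with 6.
7 + 1/(6/1) = 7 + 1/6 = 43/6
1 + 1/(43/6) = 1 + 6/43 = 49/43
1 + 1/(49/43) = 1 + 43/49 = 92/49
1 + 1/(92/49) = 1 + 49/92 = 141/92
14 + 1/(141/92) = 14 + 92/141 = 2066/141
11 + 1/(2066/141) = 11 + 141/2066 = 22867/2066
-5 + 1/(22867/2066) = -5 + 2066/22867 = -112269/22867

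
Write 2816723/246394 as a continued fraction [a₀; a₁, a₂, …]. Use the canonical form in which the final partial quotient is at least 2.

Repeatedly divide and take the remainder:
⌊2816723/246394⌋ = 11, remainder 106389
⌊246394/106389⌋ = 2, remainder 33616
⌊106389/33616⌋ = 3, remainder 5541
⌊33616/5541⌋ = 6, remainder 370
⌊5541/370⌋ = 14, remainder 361
⌊370/361⌋ = 1, remainder 9
⌊361/9⌋ = 40, remainder 1
⌊9/1⌋ = 9, remainder 0

[11; 2, 3, 6, 14, 1, 40, 9]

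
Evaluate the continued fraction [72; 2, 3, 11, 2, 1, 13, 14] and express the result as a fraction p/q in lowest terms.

3401473/46962

Start with 14.
13 + 1/(14/1) = 13 + 1/14 = 183/14
1 + 1/(183/14) = 1 + 14/183 = 197/183
2 + 1/(197/183) = 2 + 183/197 = 577/197
11 + 1/(577/197) = 11 + 197/577 = 6544/577
3 + 1/(6544/577) = 3 + 577/6544 = 20209/6544
2 + 1/(20209/6544) = 2 + 6544/20209 = 46962/20209
72 + 1/(46962/20209) = 72 + 20209/46962 = 3401473/46962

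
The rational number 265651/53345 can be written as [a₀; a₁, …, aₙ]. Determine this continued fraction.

[4; 1, 48, 1, 2, 39, 2, 4]

Repeatedly divide and take the remainder:
265651 = 4·53345 + 52271, so a_0 = 4
53345 = 1·52271 + 1074, so a_1 = 1
52271 = 48·1074 + 719, so a_2 = 48
1074 = 1·719 + 355, so a_3 = 1
719 = 2·355 + 9, so a_4 = 2
355 = 39·9 + 4, so a_5 = 39
9 = 2·4 + 1, so a_6 = 2
4 = 4·1 + 0, so a_7 = 4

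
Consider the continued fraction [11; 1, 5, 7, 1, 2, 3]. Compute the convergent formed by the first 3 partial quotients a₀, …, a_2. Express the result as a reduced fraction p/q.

71/6

Use the convergent recurrence hₖ = aₖ·hₖ₋₁ + hₖ₋₂ (and likewise for the denominators kₖ):
a_0 = 11: 11/1
a_1 = 1: 12/1
a_2 = 5: 71/6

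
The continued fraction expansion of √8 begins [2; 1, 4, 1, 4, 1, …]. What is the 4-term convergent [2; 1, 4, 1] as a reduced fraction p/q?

17/6

a_0 = 2: 2/1
a_1 = 1: 3/1
a_2 = 4: 14/5
a_3 = 1: 17/6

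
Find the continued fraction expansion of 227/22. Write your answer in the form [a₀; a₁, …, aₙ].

[10; 3, 7]

Repeatedly divide and take the remainder:
⌊227/22⌋ = 10, remainder 7
⌊22/7⌋ = 3, remainder 1
⌊7/1⌋ = 7, remainder 0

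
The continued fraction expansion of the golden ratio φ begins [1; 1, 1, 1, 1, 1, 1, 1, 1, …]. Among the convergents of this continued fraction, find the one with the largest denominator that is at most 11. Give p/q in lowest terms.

List convergents until the denominator exceeds the bound:
a_0 = 1: 1/1  (≤ bound)
a_1 = 1: 2/1  (≤ bound)
a_2 = 1: 3/2  (≤ bound)
a_3 = 1: 5/3  (≤ bound)
a_4 = 1: 8/5  (≤ bound)
a_5 = 1: 13/8  (≤ bound)
a_6 = 1: 21/13  (> 11, stop)

13/8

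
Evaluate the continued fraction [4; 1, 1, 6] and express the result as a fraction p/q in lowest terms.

59/13

a_0 = 4: 4/1
a_1 = 1: 5/1
a_2 = 1: 9/2
a_3 = 6: 59/13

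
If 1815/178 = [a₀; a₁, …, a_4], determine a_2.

11

Apply division with remainder until the remainder is 0:
⌊1815/178⌋ = 10, remainder 35
⌊178/35⌋ = 5, remainder 3
⌊35/3⌋ = 11, remainder 2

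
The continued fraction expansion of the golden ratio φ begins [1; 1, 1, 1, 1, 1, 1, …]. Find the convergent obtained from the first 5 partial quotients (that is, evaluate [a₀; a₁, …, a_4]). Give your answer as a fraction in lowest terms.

Starting at the tail and folding back:
Start with 1.
1 + 1/(1/1) = 1 + 1/1 = 2/1
1 + 1/(2/1) = 1 + 1/2 = 3/2
1 + 1/(3/2) = 1 + 2/3 = 5/3
1 + 1/(5/3) = 1 + 3/5 = 8/5

8/5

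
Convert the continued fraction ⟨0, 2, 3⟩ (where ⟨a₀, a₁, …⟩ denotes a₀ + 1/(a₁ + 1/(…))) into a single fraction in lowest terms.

3/7

Start with 3.
2 + 1/(3/1) = 2 + 1/3 = 7/3
0 + 1/(7/3) = 0 + 3/7 = 3/7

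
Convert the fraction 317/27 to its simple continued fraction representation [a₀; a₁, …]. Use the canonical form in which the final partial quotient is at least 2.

[11; 1, 2, 1, 6]

Run the Euclidean algorithm, recording each quotient:
⌊317/27⌋ = 11, remainder 20
⌊27/20⌋ = 1, remainder 7
⌊20/7⌋ = 2, remainder 6
⌊7/6⌋ = 1, remainder 1
⌊6/1⌋ = 6, remainder 0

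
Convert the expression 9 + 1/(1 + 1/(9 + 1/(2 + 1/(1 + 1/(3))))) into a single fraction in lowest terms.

a_0 = 9: 9/1
a_1 = 1: 10/1
a_2 = 9: 99/10
a_3 = 2: 208/21
a_4 = 1: 307/31
a_5 = 3: 1129/114

1129/114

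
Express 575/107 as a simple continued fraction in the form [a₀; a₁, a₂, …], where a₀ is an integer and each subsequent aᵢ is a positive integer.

575 ÷ 107 → quotient 5, remainder 40
107 ÷ 40 → quotient 2, remainder 27
40 ÷ 27 → quotient 1, remainder 13
27 ÷ 13 → quotient 2, remainder 1
13 ÷ 1 → quotient 13, remainder 0

[5; 2, 1, 2, 13]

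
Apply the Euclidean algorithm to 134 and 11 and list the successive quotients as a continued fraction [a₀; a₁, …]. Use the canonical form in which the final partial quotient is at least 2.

[12; 5, 2]

134 ÷ 11 → quotient 12, remainder 2
11 ÷ 2 → quotient 5, remainder 1
2 ÷ 1 → quotient 2, remainder 0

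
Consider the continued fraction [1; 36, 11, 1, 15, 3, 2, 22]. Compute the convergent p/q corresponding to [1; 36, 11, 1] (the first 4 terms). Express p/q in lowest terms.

a_0 = 1: 1/1
a_1 = 36: 37/36
a_2 = 11: 408/397
a_3 = 1: 445/433

445/433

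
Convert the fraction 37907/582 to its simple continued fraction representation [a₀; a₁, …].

37907 ÷ 582 → quotient 65, remainder 77
582 ÷ 77 → quotient 7, remainder 43
77 ÷ 43 → quotient 1, remainder 34
43 ÷ 34 → quotient 1, remainder 9
34 ÷ 9 → quotient 3, remainder 7
9 ÷ 7 → quotient 1, remainder 2
7 ÷ 2 → quotient 3, remainder 1
2 ÷ 1 → quotient 2, remainder 0

[65; 7, 1, 1, 3, 1, 3, 2]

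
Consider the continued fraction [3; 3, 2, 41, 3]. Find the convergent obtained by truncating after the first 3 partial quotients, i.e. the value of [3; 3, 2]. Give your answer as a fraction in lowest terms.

Start with 2.
3 + 1/(2/1) = 3 + 1/2 = 7/2
3 + 1/(7/2) = 3 + 2/7 = 23/7

23/7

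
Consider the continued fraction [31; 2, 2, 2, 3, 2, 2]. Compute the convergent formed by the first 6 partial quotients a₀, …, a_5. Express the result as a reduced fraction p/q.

a_0 = 31: 31/1
a_1 = 2: 63/2
a_2 = 2: 157/5
a_3 = 2: 377/12
a_4 = 3: 1288/41
a_5 = 2: 2953/94

2953/94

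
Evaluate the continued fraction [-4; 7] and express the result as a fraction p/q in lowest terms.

-27/7

a_0 = -4: -4/1
a_1 = 7: -27/7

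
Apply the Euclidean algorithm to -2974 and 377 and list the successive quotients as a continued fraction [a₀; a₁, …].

[-8; 8, 1, 41]

-2974 = -8·377 + 42, so a_0 = -8
377 = 8·42 + 41, so a_1 = 8
42 = 1·41 + 1, so a_2 = 1
41 = 41·1 + 0, so a_3 = 41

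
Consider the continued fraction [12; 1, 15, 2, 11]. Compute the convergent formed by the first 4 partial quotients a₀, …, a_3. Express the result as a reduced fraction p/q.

a_0 = 12: 12/1
a_1 = 1: 13/1
a_2 = 15: 207/16
a_3 = 2: 427/33

427/33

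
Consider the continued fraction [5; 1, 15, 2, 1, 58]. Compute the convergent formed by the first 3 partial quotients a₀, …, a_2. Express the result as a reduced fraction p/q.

a_0 = 5: 5/1
a_1 = 1: 6/1
a_2 = 15: 95/16

95/16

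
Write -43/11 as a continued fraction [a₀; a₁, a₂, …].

[-4; 11]

Repeatedly divide and take the remainder:
-43 = -4·11 + 1, so a_0 = -4
11 = 11·1 + 0, so a_1 = 11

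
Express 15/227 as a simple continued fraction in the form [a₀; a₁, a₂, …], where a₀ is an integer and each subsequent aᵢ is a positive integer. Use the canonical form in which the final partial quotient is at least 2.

[0; 15, 7, 2]

Repeatedly divide and take the remainder:
15 ÷ 227 → quotient 0, remainder 15
227 ÷ 15 → quotient 15, remainder 2
15 ÷ 2 → quotient 7, remainder 1
2 ÷ 1 → quotient 2, remainder 0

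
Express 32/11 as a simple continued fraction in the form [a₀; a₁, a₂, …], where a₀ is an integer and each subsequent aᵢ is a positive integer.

Run the Euclidean algorithm, recording each quotient:
⌊32/11⌋ = 2, remainder 10
⌊11/10⌋ = 1, remainder 1
⌊10/1⌋ = 10, remainder 0

[2; 1, 10]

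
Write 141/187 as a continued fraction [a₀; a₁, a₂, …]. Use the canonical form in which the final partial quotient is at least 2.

[0; 1, 3, 15, 3]

141 = 0·187 + 141, so a_0 = 0
187 = 1·141 + 46, so a_1 = 1
141 = 3·46 + 3, so a_2 = 3
46 = 15·3 + 1, so a_3 = 15
3 = 3·1 + 0, so a_4 = 3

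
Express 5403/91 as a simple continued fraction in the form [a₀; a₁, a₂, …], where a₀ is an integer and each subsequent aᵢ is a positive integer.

[59; 2, 1, 2, 11]

5403 = 59·91 + 34, so a_0 = 59
91 = 2·34 + 23, so a_1 = 2
34 = 1·23 + 11, so a_2 = 1
23 = 2·11 + 1, so a_3 = 2
11 = 11·1 + 0, so a_4 = 11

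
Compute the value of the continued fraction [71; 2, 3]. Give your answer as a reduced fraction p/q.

500/7

Start with 3.
2 + 1/(3/1) = 2 + 1/3 = 7/3
71 + 1/(7/3) = 71 + 3/7 = 500/7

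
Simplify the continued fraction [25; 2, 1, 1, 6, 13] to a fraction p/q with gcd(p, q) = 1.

11021/434

a_0 = 25: 25/1
a_1 = 2: 51/2
a_2 = 1: 76/3
a_3 = 1: 127/5
a_4 = 6: 838/33
a_5 = 13: 11021/434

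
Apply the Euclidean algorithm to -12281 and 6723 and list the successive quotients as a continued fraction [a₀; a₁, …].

⌊-12281/6723⌋ = -2, remainder 1165
⌊6723/1165⌋ = 5, remainder 898
⌊1165/898⌋ = 1, remainder 267
⌊898/267⌋ = 3, remainder 97
⌊267/97⌋ = 2, remainder 73
⌊97/73⌋ = 1, remainder 24
⌊73/24⌋ = 3, remainder 1
⌊24/1⌋ = 24, remainder 0

[-2; 5, 1, 3, 2, 1, 3, 24]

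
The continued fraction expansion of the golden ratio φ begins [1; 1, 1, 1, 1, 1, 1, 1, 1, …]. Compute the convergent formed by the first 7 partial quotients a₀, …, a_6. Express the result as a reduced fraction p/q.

Start with 1.
1 + 1/(1/1) = 1 + 1/1 = 2/1
1 + 1/(2/1) = 1 + 1/2 = 3/2
1 + 1/(3/2) = 1 + 2/3 = 5/3
1 + 1/(5/3) = 1 + 3/5 = 8/5
1 + 1/(8/5) = 1 + 5/8 = 13/8
1 + 1/(13/8) = 1 + 8/13 = 21/13

21/13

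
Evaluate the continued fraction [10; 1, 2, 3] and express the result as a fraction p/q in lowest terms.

Start with 3.
2 + 1/(3/1) = 2 + 1/3 = 7/3
1 + 1/(7/3) = 1 + 3/7 = 10/7
10 + 1/(10/7) = 10 + 7/10 = 107/10

107/10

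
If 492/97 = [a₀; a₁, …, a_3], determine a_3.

Run the Euclidean algorithm, recording each quotient:
492 ÷ 97 → quotient 5, remainder 7
97 ÷ 7 → quotient 13, remainder 6
7 ÷ 6 → quotient 1, remainder 1
6 ÷ 1 → quotient 6, remainder 0

6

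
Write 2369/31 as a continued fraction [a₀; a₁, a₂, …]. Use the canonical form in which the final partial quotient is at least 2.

Run the Euclidean algorithm, recording each quotient:
2369 ÷ 31 → quotient 76, remainder 13
31 ÷ 13 → quotient 2, remainder 5
13 ÷ 5 → quotient 2, remainder 3
5 ÷ 3 → quotient 1, remainder 2
3 ÷ 2 → quotient 1, remainder 1
2 ÷ 1 → quotient 2, remainder 0

[76; 2, 2, 1, 1, 2]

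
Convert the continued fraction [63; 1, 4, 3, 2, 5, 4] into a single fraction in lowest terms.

53665/841

a_0 = 63: 63/1
a_1 = 1: 64/1
a_2 = 4: 319/5
a_3 = 3: 1021/16
a_4 = 2: 2361/37
a_5 = 5: 12826/201
a_6 = 4: 53665/841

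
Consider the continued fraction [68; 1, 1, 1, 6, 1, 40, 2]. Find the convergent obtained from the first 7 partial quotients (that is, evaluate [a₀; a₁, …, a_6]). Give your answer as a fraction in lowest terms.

64533/940

Starting at the tail and folding back:
Start with 40.
1 + 1/(40/1) = 1 + 1/40 = 41/40
6 + 1/(41/40) = 6 + 40/41 = 286/41
1 + 1/(286/41) = 1 + 41/286 = 327/286
1 + 1/(327/286) = 1 + 286/327 = 613/327
1 + 1/(613/327) = 1 + 327/613 = 940/613
68 + 1/(940/613) = 68 + 613/940 = 64533/940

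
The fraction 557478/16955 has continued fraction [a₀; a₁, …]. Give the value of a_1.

⌊557478/16955⌋ = 32, remainder 14918
⌊16955/14918⌋ = 1, remainder 2037

1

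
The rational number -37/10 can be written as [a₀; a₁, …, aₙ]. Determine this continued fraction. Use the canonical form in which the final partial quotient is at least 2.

[-4; 3, 3]

Repeatedly divide and take the remainder:
⌊-37/10⌋ = -4, remainder 3
⌊10/3⌋ = 3, remainder 1
⌊3/1⌋ = 3, remainder 0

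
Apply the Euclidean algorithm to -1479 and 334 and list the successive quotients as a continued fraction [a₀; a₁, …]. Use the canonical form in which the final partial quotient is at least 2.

Repeatedly divide and take the remainder:
⌊-1479/334⌋ = -5, remainder 191
⌊334/191⌋ = 1, remainder 143
⌊191/143⌋ = 1, remainder 48
⌊143/48⌋ = 2, remainder 47
⌊48/47⌋ = 1, remainder 1
⌊47/1⌋ = 47, remainder 0

[-5; 1, 1, 2, 1, 47]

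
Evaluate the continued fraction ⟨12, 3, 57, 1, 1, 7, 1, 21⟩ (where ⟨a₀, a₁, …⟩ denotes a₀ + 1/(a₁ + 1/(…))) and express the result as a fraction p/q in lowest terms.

Start with 21.
1 + 1/(21/1) = 1 + 1/21 = 22/21
7 + 1/(22/21) = 7 + 21/22 = 175/22
1 + 1/(175/22) = 1 + 22/175 = 197/175
1 + 1/(197/175) = 1 + 175/197 = 372/197
57 + 1/(372/197) = 57 + 197/372 = 21401/372
3 + 1/(21401/372) = 3 + 372/21401 = 64575/21401
12 + 1/(64575/21401) = 12 + 21401/64575 = 796301/64575

796301/64575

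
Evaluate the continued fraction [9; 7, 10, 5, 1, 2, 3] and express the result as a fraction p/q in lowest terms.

37633/4117

Build up convergents one term at a time:
a_0 = 9: 9/1
a_1 = 7: 64/7
a_2 = 10: 649/71
a_3 = 5: 3309/362
a_4 = 1: 3958/433
a_5 = 2: 11225/1228
a_6 = 3: 37633/4117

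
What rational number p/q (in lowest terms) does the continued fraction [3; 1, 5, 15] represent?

349/91

Start with 15.
5 + 1/(15/1) = 5 + 1/15 = 76/15
1 + 1/(76/15) = 1 + 15/76 = 91/76
3 + 1/(91/76) = 3 + 76/91 = 349/91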